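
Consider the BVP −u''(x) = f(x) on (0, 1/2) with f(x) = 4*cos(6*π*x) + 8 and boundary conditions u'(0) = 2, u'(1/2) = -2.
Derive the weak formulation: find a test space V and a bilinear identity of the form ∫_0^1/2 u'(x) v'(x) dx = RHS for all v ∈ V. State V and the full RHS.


V = H^1(0, 1/2) (v unrestricted at boundary; u is determined up to an additive constant); weak form: ∫_0^1/2 u'v' dx = ∫_0^1/2 (4*cos(6*π*x) + 8) v dx − 2·v(1/2) − 2·v(0) for all v ∈ V.

Multiply both sides by a test function v and integrate from 0 to 1/2:
  ∫_0^1/2 −u''(x) v(x) dx = ∫_0^1/2 f(x) v(x) dx.
Integrate the LHS by parts once:
  ∫_0^1/2 −u'' v dx = −[u'(x) v(x)]_0^1/2 + ∫_0^1/2 u'(x) v'(x) dx.
Thus ∫_0^1/2 u'(x) v'(x) dx = ∫_0^1/2 f(x) v(x) dx + [u'(x) v(x)]_0^1/2.
Choose V so that boundary terms are either known or forced to vanish.
u has inhomogeneous Neumann u'(0) = 2, u'(1/2) = -2. [u' v]_0^1/2 = (-2)·v(1/2) − (2)·v(0) = − 2·v(1/2) − 2·v(0). Take V = H^1(0, 1/2); boundary term becomes part of RHS.
Weak formulation: find u (satisfying any essential BC) such that ∫_0^1/2 u'(x) v'(x) dx = ∫_0^1/2 f v dx − 2·v(1/2) − 2·v(0) for all v ∈ V (Neumann data are natural BCs: they enter the RHS as boundary terms).
Substituting f(x) = 4*cos(6*π*x) + 8, the right-hand side is ∫_0^1/2 (4*cos(6*π*x) + 8) v dx − 2·v(1/2) − 2·v(0).
Compatibility check (pure Neumann): taking v ≡ 1 ∈ V gives 0 = ∫_0^1/2 f dx + (-2) − (2), i.e. ∫_0^1/2 f dx must equal u'(0) − u'(1/2) = 4. Indeed ∫_0^1/2 (4*cos(6*π*x) + 8) dx = 4, so the data are compatible. The solution is then unique only up to an additive constant (fix it e.g. by requiring ∫_0^1/2 u dx = 0).


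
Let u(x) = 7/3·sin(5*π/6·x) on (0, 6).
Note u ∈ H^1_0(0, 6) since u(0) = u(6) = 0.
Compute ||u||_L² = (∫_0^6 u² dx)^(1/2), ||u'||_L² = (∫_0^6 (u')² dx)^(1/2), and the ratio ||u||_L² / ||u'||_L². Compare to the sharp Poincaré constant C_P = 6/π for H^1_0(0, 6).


||u||_L² / ||u'||_L² = 6/(5*π) < C_P = 6/π.

u(x) = 7/3·sin(5*π/6·x), so u'(x) = 35*π*cos(5*π*x/6)/18.
Writing u(x) = A·sin(kπx/L) with A = 7/3 and k = 5, use ∫_0^L sin²(kπx/L) dx = L/2 and ∫_0^L cos²(kπx/L) dx = L/2.
u² = 49/9·sin²(5*π/6·x) and (u')² = 1225*π^2/324·cos²(5*π/6·x), and each of sin², cos² integrates to L/2 = 3 over (0, 6).
∫_0^6 u² dx = 49/3, so ||u||_L² = 7*sqrt(3)/3.
∫_0^6 (u')² dx = 1225*π^2/108, so ||u'||_L² = 35*sqrt(3)*π/18.
Ratio ||u||_L² / ||u'||_L² = 6/(5*π).
Sharp Poincaré constant on H^1_0(0, 6) is C_P = L/π = 6/π, achieved by sin(π/6·x).
This is the k = 5 harmonic; the ratio L/(kπ) is strictly less than C_P = L/π, consistent with the sharp inequality ||u||_L² ≤ C_P ||u'||_L².


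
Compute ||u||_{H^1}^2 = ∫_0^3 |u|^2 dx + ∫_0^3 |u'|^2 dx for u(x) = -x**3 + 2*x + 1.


||u||_{H^1}^2 = 6663/14

The H^1 norm (squared) on an interval (0, L) is
  ||u||_{H^1}^2 = ∫_0^L u(x)^2 dx + ∫_0^L u'(x)^2 dx.
Compute u'(x) = 2 - 3*x**2.
Then u(x)^2 = x**6 - 4*x**4 - 2*x**3 + 4*x**2 + 4*x + 1 and u'(x)^2 = 9*x**4 - 12*x**2 + 4.
Integrate each monomial from 0 to 3 using ∫_0^3 c·x^n dx = c·3^(n+1)/(n+1):
  ∫_0^3 u(x)^2 dx = ∫_0^3 (x^6 - 4*x^4 - 2*x^3 + 4*x^2 + 4*x + 1) dx. Term by term:
    ∫_0^3 x^6 dx = 2187/7;  ∫_0^3 -4*x^4 dx = -972/5;  ∫_0^3 -2*x^3 dx = -81/2;
    ∫_0^3 4*x^2 dx = 36;  ∫_0^3 4*x dx = 18;  ∫_0^3 1 dx = 3.
  Sum: 2187/7 − 972/5 − 81/2 + 36 + 18 + 3 = 9417/70.
  ∫_0^3 u'(x)^2 dx = ∫_0^3 (9*x^4 - 12*x^2 + 4) dx. Term by term:
    ∫_0^3 9*x^4 dx = 2187/5;  ∫_0^3 -12*x^2 dx = -108;  ∫_0^3 4 dx = 12.
  Sum: 2187/5 − 108 + 12 = 1707/5.
Adding: ||u||_{H^1}^2 = 9417/70 + 1707/5 = 6663/14.


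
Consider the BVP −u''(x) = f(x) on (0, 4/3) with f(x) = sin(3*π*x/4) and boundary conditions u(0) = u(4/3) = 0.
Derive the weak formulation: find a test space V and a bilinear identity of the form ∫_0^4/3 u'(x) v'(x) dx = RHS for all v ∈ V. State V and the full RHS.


V = H^1_0(0, 4/3) (so v(0) = v(4/3) = 0); weak form: ∫_0^4/3 u'v' dx = ∫_0^4/3 (sin(3*π*x/4)) v dx for all v ∈ V.

Multiply both sides by a test function v and integrate from 0 to 4/3:
  ∫_0^4/3 −u''(x) v(x) dx = ∫_0^4/3 f(x) v(x) dx.
Integrate the LHS by parts once:
  ∫_0^4/3 −u'' v dx = −[u'(x) v(x)]_0^4/3 + ∫_0^4/3 u'(x) v'(x) dx.
Thus ∫_0^4/3 u'(x) v'(x) dx = ∫_0^4/3 f(x) v(x) dx + [u'(x) v(x)]_0^4/3.
Choose V so that boundary terms are either known or forced to vanish.
u is Dirichlet: u(0) = u(4/3) = 0. Let V = H^1_0(0, 4/3); then v(0) = v(4/3) = 0, and [u' v]_0^4/3 = 0.
Weak formulation: find u (satisfying any essential BC) such that ∫_0^4/3 u'(x) v'(x) dx = ∫_0^4/3 f v dx for all v ∈ V.
Substituting f(x) = sin(3*π*x/4), the right-hand side is ∫_0^4/3 (sin(3*π*x/4)) v dx.


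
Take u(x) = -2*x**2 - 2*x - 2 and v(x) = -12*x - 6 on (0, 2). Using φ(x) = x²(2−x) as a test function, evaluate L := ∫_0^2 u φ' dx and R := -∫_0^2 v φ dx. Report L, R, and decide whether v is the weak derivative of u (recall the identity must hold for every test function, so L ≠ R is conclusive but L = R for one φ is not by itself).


LHS = 136/15, RHS = 136/5. No, v is not the weak derivative of u.

u(x) = -2*x**2 - 2*x - 2, classical derivative u'(x) = -4*x - 2.
φ(x) = x²(2−x), so φ'(x) = x*(4 - 3*x).
Note φ(0) = φ(2) = 0, so the boundary term u·φ vanishes.
LHS = ∫_0^2 u(x) φ'(x) dx = ∫_0^2 (6*x^4 - 2*x^3 - 2*x^2 - 8*x) dx. Term by term:
  ∫_0^2 6*x^4 dx = 192/5;  ∫_0^2 -2*x^3 dx = -8;  ∫_0^2 -2*x^2 dx = -16/3;
  ∫_0^2 -8*x dx = -16.
Sum: 192/5 − 8 − 16/3 − 16 = 136/15.
So LHS = 136/15.
∫_0^2 v(x) φ(x) dx = ∫_0^2 (12*x^4 - 18*x^3 - 12*x^2) dx. Term by term:
  ∫_0^2 12*x^4 dx = 384/5;  ∫_0^2 -18*x^3 dx = -72;  ∫_0^2 -12*x^2 dx = -32.
Sum: 384/5 − 72 − 32 = -136/5.
So RHS = -∫_0^2 v(x) φ(x) dx = 136/5.
LHS − RHS = -272/15 ≠ 0, so the identity fails.
(For a valid weak derivative the identity must hold for EVERY test function, in particular this one. The failure shows v is NOT the weak derivative of u.)
Correct weak derivative would be u'(x) = -4*x - 2.


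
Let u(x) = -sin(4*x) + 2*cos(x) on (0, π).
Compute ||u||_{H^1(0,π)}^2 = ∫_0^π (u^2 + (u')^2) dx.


||u||_{H^1(0,π)}^2 = -64/15 + 25*π/2

u'(x) = -2*sin(x) - 4*cos(4*x).
Expand u² and (u')² and integrate term by term on (0, π), using: for integers n ≥ 1, ∫_0^π sin²(nx) dx = ∫_0^π cos²(nx) dx = π/2; for n ≠ n', ∫_0^π sin(nx)sin(n'x) dx = ∫_0^π cos(nx)cos(n'x) dx = 0; and by product-to-sum, ∫_0^π sin(nx)cos(n'x) dx = ½∫_0^π [sin((n+n')x) + sin((n−n')x)] dx, which is 0 when n+n' is even and 2n/(n²−n'²) when n+n' is odd (it need not vanish on (0, π)).
  u² squared terms: (-1)²·∫sin(4x)² dx = 1·π/2 = π/2;  (2)²·∫cos(x)² dx = 4·π/2 = 2*π.
  u² cross terms: 2·(-1)·(2)·∫sin(4x)·cos(x) dx = -4·(8/15) = -32/15.
  So ∫_0^π u² dx = π/2 + 2*π − 32/15 = -32/15 + 5*π/2.
  (u')² squared terms: (-4)²·∫cos(4x)² dx = 16·π/2 = 8*π;  (-2)²·∫sin(x)² dx = 4·π/2 = 2*π.
  (u')² cross terms: 2·(-4)·(-2)·∫cos(4x)·sin(x) dx = 16·(-2/15) = -32/15.
  So ∫_0^π (u')² dx = 8*π + 2*π − 32/15 = -32/15 + 10*π.
||u||_{H^1}^2 = (-32/15 + 5*π/2) + (-32/15 + 10*π) = -64/15 + 25*π/2.


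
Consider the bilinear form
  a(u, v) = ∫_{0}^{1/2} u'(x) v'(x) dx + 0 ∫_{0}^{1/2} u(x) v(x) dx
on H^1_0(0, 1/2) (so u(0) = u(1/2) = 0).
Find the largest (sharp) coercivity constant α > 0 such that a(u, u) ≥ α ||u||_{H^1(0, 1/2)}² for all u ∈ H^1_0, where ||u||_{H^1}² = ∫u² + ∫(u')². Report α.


α = 4*π^2/(1 + 4*π^2)

Coercivity of a(·,·) on H^1_0(0, 1/2) means a(u, u) ≥ α ||u||_{H^1}² for every u ∈ H^1_0.
The interval has length L = 1/2, and Poincaré/coercivity depend only on L. Here a(u, u) = ∫(u')² + (0)·∫u².
Here c = 0, so a(u,u) = ∫(u')² alone. The condition a(u,u) ≥ α||u||_{H^1}² reads (1−α)∫(u')² ≥ (α−c)∫u². Any admissible α is ≤ 1 (rapidly oscillating u have ∫u²/∫(u')² → 0), and α = 1 would force 0 ≥ (1−c)∫u², impossible since c < 1; so 1−α > 0. By the sharp Poincaré inequality on H^1_0 of an interval of length L, ∫(u')² ≥ (π/L)²∫u² with equality for the first sine mode sin(π(x−x₀)/L) (x₀ the left endpoint), so the inequality holds for all u iff (1−α)(π/L)² ≥ α − c, i.e. α ≤ ((π/L)² + c)/((π/L)² + 1) = (1 + c(L/π)²)/(1 + (L/π)²). (Direct route, valid since c ≤ 0: Poincaré gives c∫u² ≥ c(L/π)²∫(u')², so a(u,u) ≥ (1 + c(L/π)²)∫(u')², while ||u||_{H^1}² ≤ (1 + (L/π)²)∫(u')²; dividing yields the same α.) With (π/L)² = 4*π^2 and c = 0, the largest admissible constant is α = ((π/L)² + c)/((π/L)² + 1).
Simplifying, α = 4*π^2/(1 + 4*π^2).


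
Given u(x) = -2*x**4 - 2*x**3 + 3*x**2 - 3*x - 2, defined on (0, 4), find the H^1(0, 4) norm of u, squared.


||u||_{H^1}^2 = 16715684/45

The H^1 norm (squared) on an interval (0, L) is
  ||u||_{H^1}^2 = ∫_0^L u(x)^2 dx + ∫_0^L u'(x)^2 dx.
Compute u'(x) = -8*x**3 - 6*x**2 + 6*x - 3.
Then u(x)^2 = 4*x**8 + 8*x**7 - 8*x**6 + 29*x**4 - 10*x**3 - 3*x**2 + 12*x + 4 and u'(x)^2 = 64*x**6 + 96*x**5 - 60*x**4 - 24*x**3 + 72*x**2 - 36*x + 9.
Integrate each monomial from 0 to 4 using ∫_0^4 c·x^n dx = c·4^(n+1)/(n+1):
  ∫_0^4 u(x)^2 dx = ∫_0^4 (4*x^8 + 8*x^7 - 8*x^6 + 29*x^4 - 10*x^3 - 3*x^2 + 12*x + 4) dx. Term by term:
    ∫_0^4 4*x^8 dx = 1048576/9;  ∫_0^4 8*x^7 dx = 65536;  ∫_0^4 -8*x^6 dx = -131072/7;
    ∫_0^4 29*x^4 dx = 29696/5;  ∫_0^4 -10*x^3 dx = -640;  ∫_0^4 -3*x^2 dx = -64;
    ∫_0^4 12*x dx = 96;  ∫_0^4 4 dx = 16.
  Sum: 1048576/9 + 65536 − 131072/7 + 29696/5 − 640 − 64 + 96 + 16 = 53130128/315.
  ∫_0^4 u'(x)^2 dx = ∫_0^4 (64*x^6 + 96*x^5 - 60*x^4 - 24*x^3 + 72*x^2 - 36*x + 9) dx. Term by term:
    ∫_0^4 64*x^6 dx = 1048576/7;  ∫_0^4 96*x^5 dx = 65536;  ∫_0^4 -60*x^4 dx = -12288;
    ∫_0^4 -24*x^3 dx = -1536;  ∫_0^4 72*x^2 dx = 1536;  ∫_0^4 -36*x dx = -288;
    ∫_0^4 9 dx = 36.
  Sum: 1048576/7 + 65536 − 12288 − 1536 + 1536 − 288 + 36 = 1419548/7.
Adding: ||u||_{H^1}^2 = 53130128/315 + 1419548/7 = 16715684/45.


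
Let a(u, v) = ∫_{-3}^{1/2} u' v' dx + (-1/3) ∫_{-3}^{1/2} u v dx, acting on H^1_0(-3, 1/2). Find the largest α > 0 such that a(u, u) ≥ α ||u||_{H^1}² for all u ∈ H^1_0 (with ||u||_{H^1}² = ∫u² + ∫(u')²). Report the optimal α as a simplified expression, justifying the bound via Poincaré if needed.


α = (-49 + 12*π^2)/(3*(4*π^2 + 49))

Coercivity of a(·,·) on H^1_0(-3, 1/2) means a(u, u) ≥ α ||u||_{H^1}² for every u ∈ H^1_0.
The interval has length L = 7/2, and Poincaré/coercivity depend only on L. Here a(u, u) = ∫(u')² + (-1/3)·∫u².
Here c = -1/3 < 0 with |c| < (π/L)² = 4*π^2/49, so coercivity still holds. The condition a(u,u) ≥ α||u||_{H^1}² reads (1−α)∫(u')² ≥ (α−c)∫u². Any admissible α is ≤ 1 (rapidly oscillating u have ∫u²/∫(u')² → 0), and α = 1 would force 0 ≥ (1−c)∫u², impossible since c < 1; so 1−α > 0. By the sharp Poincaré inequality on H^1_0 of an interval of length L, ∫(u')² ≥ (π/L)²∫u² with equality for the first sine mode sin(π(x−x₀)/L) (x₀ the left endpoint), so the inequality holds for all u iff (1−α)(π/L)² ≥ α − c, i.e. α ≤ ((π/L)² + c)/((π/L)² + 1) = (1 + c(L/π)²)/(1 + (L/π)²). (Direct route, valid since c ≤ 0: Poincaré gives c∫u² ≥ c(L/π)²∫(u')², so a(u,u) ≥ (1 + c(L/π)²)∫(u')², while ||u||_{H^1}² ≤ (1 + (L/π)²)∫(u')²; dividing yields the same α.) With (π/L)² = 4*π^2/49 and c = -1/3, the largest admissible constant is α = ((π/L)² + c)/((π/L)² + 1).
Simplifying, α = (-49 + 12*π^2)/(3*(4*π^2 + 49)).


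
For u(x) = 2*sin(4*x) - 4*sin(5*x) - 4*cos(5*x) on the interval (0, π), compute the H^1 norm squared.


||u||_{H^1(0,π)}^2 = 3328/9 + 450*π

u'(x) = 20*sin(5*x) + 8*cos(4*x) - 20*cos(5*x).
Expand u² and (u')² and integrate term by term on (0, π), using: for integers n ≥ 1, ∫_0^π sin²(nx) dx = ∫_0^π cos²(nx) dx = π/2; for n ≠ n', ∫_0^π sin(nx)sin(n'x) dx = ∫_0^π cos(nx)cos(n'x) dx = 0; and by product-to-sum, ∫_0^π sin(nx)cos(n'x) dx = ½∫_0^π [sin((n+n')x) + sin((n−n')x)] dx, which is 0 when n+n' is even and 2n/(n²−n'²) when n+n' is odd (it need not vanish on (0, π)).
  u² squared terms: (-4)²·∫cos(5x)² dx = 16·π/2 = 8*π;  (-4)²·∫sin(5x)² dx = 16·π/2 = 8*π;  (2)²·∫sin(4x)² dx = 4·π/2 = 2*π.
  u² cross terms: 2·(-4)·(-4)·∫cos(5x)·sin(5x) dx = 32·(0) = 0;  2·(-4)·(2)·∫cos(5x)·sin(4x) dx = -16·(-8/9) = 128/9;  2·(-4)·(2)·∫sin(5x)·sin(4x) dx = -16·(0) = 0.
  So ∫_0^π u² dx = 8*π + 8*π + 2*π + 0 + 128/9 + 0 = 128/9 + 18*π.
  (u')² squared terms: (-20)²·∫cos(5x)² dx = 400·π/2 = 200*π;  (8)²·∫cos(4x)² dx = 64·π/2 = 32*π;  (20)²·∫sin(5x)² dx = 400·π/2 = 200*π.
  (u')² cross terms: 2·(-20)·(8)·∫cos(5x)·cos(4x) dx = -320·(0) = 0;  2·(-20)·(20)·∫cos(5x)·sin(5x) dx = -800·(0) = 0;  2·(8)·(20)·∫cos(4x)·sin(5x) dx = 320·(10/9) = 3200/9.
  So ∫_0^π (u')² dx = 200*π + 32*π + 200*π + 0 + 0 + 3200/9 = 3200/9 + 432*π.
||u||_{H^1}^2 = (128/9 + 18*π) + (3200/9 + 432*π) = 3328/9 + 450*π.


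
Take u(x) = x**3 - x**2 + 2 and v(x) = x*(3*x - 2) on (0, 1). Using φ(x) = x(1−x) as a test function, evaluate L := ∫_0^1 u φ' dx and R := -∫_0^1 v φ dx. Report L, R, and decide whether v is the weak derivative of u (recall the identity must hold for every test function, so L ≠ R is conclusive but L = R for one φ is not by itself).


LHS = 1/60, RHS = 1/60. Yes, v = u' weakly.

u(x) = x**3 - x**2 + 2, classical derivative u'(x) = 3*x**2 - 2*x.
φ(x) = x(1−x), so φ'(x) = 1 - 2*x.
Note φ(0) = φ(1) = 0, so the boundary term u·φ vanishes.
LHS = ∫_0^1 u(x) φ'(x) dx = ∫_0^1 (-2*x^4 + 3*x^3 - x^2 - 4*x + 2) dx. Term by term:
  ∫_0^1 -2*x^4 dx = -2/5;  ∫_0^1 3*x^3 dx = 3/4;  ∫_0^1 -x^2 dx = -1/3;
  ∫_0^1 -4*x dx = -2;  ∫_0^1 2 dx = 2.
Sum: -2/5 + 3/4 − 1/3 − 2 + 2 = 1/60.
So LHS = 1/60.
∫_0^1 v(x) φ(x) dx = ∫_0^1 (-3*x^4 + 5*x^3 - 2*x^2) dx. Term by term:
  ∫_0^1 -3*x^4 dx = -3/5;  ∫_0^1 5*x^3 dx = 5/4;  ∫_0^1 -2*x^2 dx = -2/3.
Sum: -3/5 + 5/4 − 2/3 = -1/60.
So RHS = -∫_0^1 v(x) φ(x) dx = 1/60.
LHS = RHS, so the identity holds for this test φ.
Moreover u is smooth here and v(x) = u'(x) = 3*x**2 - 2*x pointwise, so the identity holds for every test function. Hence v is the weak derivative of u.


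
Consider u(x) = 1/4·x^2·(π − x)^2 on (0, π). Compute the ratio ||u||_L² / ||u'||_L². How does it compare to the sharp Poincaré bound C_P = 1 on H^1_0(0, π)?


||u||_L² / ||u'||_L² = sqrt(3)*π/6 < C_P = 1.

u(x) = 1/4·x^2·(π − x)^2, so u'(x) = x*(x - π)*(2*x - π)/2.
u(x) = 1/4·x^2·(π − x)^2 vanishes at x = 0 and x = π, so u ∈ H^1_0(0, π). Differentiate via the product rule and integrate the resulting polynomials term by term.
  ∫_0^π u² dx = ∫_0^π (x^8/16 - π*x^7/4 + 3*π^2*x^6/8 - π^3*x^5/4 + π^4*x^4/16) dx. Term by term:
    ∫_0^π x^8/16 dx = π^9/144;  ∫_0^π -π*x^7/4 dx = -π^9/32;  ∫_0^π 3*π^2*x^6/8 dx = 3*π^9/56;
    ∫_0^π -π^3*x^5/4 dx = -π^9/24;  ∫_0^π π^4*x^4/16 dx = π^9/80.
  Sum: π^9/144 − π^9/32 + 3*π^9/56 − π^9/24 + π^9/80 = π^9/10080.
  ∫_0^π (u')² dx = ∫_0^π (x^6 - 3*π*x^5 + 13*π^2*x^4/4 - 3*π^3*x^3/2 + π^4*x^2/4) dx. Term by term:
    ∫_0^π x^6 dx = π^7/7;  ∫_0^π -3*π*x^5 dx = -π^7/2;  ∫_0^π 13*π^2*x^4/4 dx = 13*π^7/20;
    ∫_0^π -3*π^3*x^3/2 dx = -3*π^7/8;  ∫_0^π π^4*x^2/4 dx = π^7/12.
  Sum: π^7/7 − π^7/2 + 13*π^7/20 − 3*π^7/8 + π^7/12 = π^7/840.
∫_0^π u² dx = π^9/10080, so ||u||_L² = sqrt(70)*π^(9/2)/840.
∫_0^π (u')² dx = π^7/840, so ||u'||_L² = sqrt(210)*π^(7/2)/420.
Ratio ||u||_L² / ||u'||_L² = sqrt(3)*π/6.
Sharp Poincaré constant on H^1_0(0, π) is C_P = L/π = 1, achieved by sin(x).
A polynomial bump cannot attain the sharp Poincaré constant (only the first sine eigenfunction does), so the ratio is strictly less than C_P, consistent with ||u||_L² ≤ C_P ||u'||_L².


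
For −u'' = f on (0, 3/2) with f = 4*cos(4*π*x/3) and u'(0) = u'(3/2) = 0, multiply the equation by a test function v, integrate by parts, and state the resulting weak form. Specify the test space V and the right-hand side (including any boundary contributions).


V = H^1(0, 3/2) (no boundary constraint on v; u is determined up to an additive constant); weak form: ∫_0^3/2 u'v' dx = ∫_0^3/2 (4*cos(4*π*x/3)) v dx for all v ∈ V.

Multiply both sides by a test function v and integrate from 0 to 3/2:
  ∫_0^3/2 −u''(x) v(x) dx = ∫_0^3/2 f(x) v(x) dx.
Integrate the LHS by parts once:
  ∫_0^3/2 −u'' v dx = −[u'(x) v(x)]_0^3/2 + ∫_0^3/2 u'(x) v'(x) dx.
Thus ∫_0^3/2 u'(x) v'(x) dx = ∫_0^3/2 f(x) v(x) dx + [u'(x) v(x)]_0^3/2.
Choose V so that boundary terms are either known or forced to vanish.
u has homogeneous Neumann: u'(0) = u'(3/2) = 0. So [u' v]_0^3/2 = 0·v(3/2) − 0·v(0) = 0 for any v; take V = H^1(0, 3/2).
Weak formulation: find u (satisfying any essential BC) such that ∫_0^3/2 u'(x) v'(x) dx = ∫_0^3/2 f v dx for all v ∈ V (homogeneous Neumann, so boundary terms vanish).
Substituting f(x) = 4*cos(4*π*x/3), the right-hand side is ∫_0^3/2 (4*cos(4*π*x/3)) v dx.
Compatibility check (pure Neumann): taking v ≡ 1 ∈ V gives 0 = ∫_0^3/2 f dx + (0) − (0), i.e. ∫_0^3/2 f dx must equal u'(0) − u'(3/2) = 0. Indeed ∫_0^3/2 (4*cos(4*π*x/3)) dx = 0, so the data are compatible. The solution is then unique only up to an additive constant (fix it e.g. by requiring ∫_0^3/2 u dx = 0).


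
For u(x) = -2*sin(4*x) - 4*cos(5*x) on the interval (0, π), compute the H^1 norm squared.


||u||_{H^1(0,π)}^2 = -3328/9 + 242*π

u'(x) = 20*sin(5*x) - 8*cos(4*x).
Expand u² and (u')² and integrate term by term on (0, π), using: for integers n ≥ 1, ∫_0^π sin²(nx) dx = ∫_0^π cos²(nx) dx = π/2; for n ≠ n', ∫_0^π sin(nx)sin(n'x) dx = ∫_0^π cos(nx)cos(n'x) dx = 0; and by product-to-sum, ∫_0^π sin(nx)cos(n'x) dx = ½∫_0^π [sin((n+n')x) + sin((n−n')x)] dx, which is 0 when n+n' is even and 2n/(n²−n'²) when n+n' is odd (it need not vanish on (0, π)).
  u² squared terms: (-4)²·∫cos(5x)² dx = 16·π/2 = 8*π;  (-2)²·∫sin(4x)² dx = 4·π/2 = 2*π.
  u² cross terms: 2·(-4)·(-2)·∫cos(5x)·sin(4x) dx = 16·(-8/9) = -128/9.
  So ∫_0^π u² dx = 8*π + 2*π − 128/9 = -128/9 + 10*π.
  (u')² squared terms: (-8)²·∫cos(4x)² dx = 64·π/2 = 32*π;  (20)²·∫sin(5x)² dx = 400·π/2 = 200*π.
  (u')² cross terms: 2·(-8)·(20)·∫cos(4x)·sin(5x) dx = -320·(10/9) = -3200/9.
  So ∫_0^π (u')² dx = 32*π + 200*π − 3200/9 = -3200/9 + 232*π.
||u||_{H^1}^2 = (-128/9 + 10*π) + (-3200/9 + 232*π) = -3328/9 + 242*π.


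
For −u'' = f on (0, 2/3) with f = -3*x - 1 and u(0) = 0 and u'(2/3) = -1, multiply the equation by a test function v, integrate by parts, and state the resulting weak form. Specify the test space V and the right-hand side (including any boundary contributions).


V = {v ∈ H^1(0, 2/3) : v(0) = 0} (test functions vanish at x = 0 where u is specified); weak form: ∫_0^2/3 u'v' dx = ∫_0^2/3 (-3*x - 1) v dx − v(2/3) for all v ∈ V.

Multiply both sides by a test function v and integrate from 0 to 2/3:
  ∫_0^2/3 −u''(x) v(x) dx = ∫_0^2/3 f(x) v(x) dx.
Integrate the LHS by parts once:
  ∫_0^2/3 −u'' v dx = −[u'(x) v(x)]_0^2/3 + ∫_0^2/3 u'(x) v'(x) dx.
Thus ∫_0^2/3 u'(x) v'(x) dx = ∫_0^2/3 f(x) v(x) dx + [u'(x) v(x)]_0^2/3.
Choose V so that boundary terms are either known or forced to vanish.
Mixed BC: u(0) = 0 (Dirichlet) and u'(2/3) = -1 (Neumann). Define V = {v ∈ H^1(0, 2/3) : v(0) = 0}. Then [u' v]_0^2/3 = u'(2/3)·v(2/3) − u'(0)·0 = − v(2/3).
Weak formulation: find u (satisfying any essential BC) such that ∫_0^2/3 u'(x) v'(x) dx = ∫_0^2/3 f v dx − v(2/3) for all v ∈ V (Dirichlet at 0 absorbed into V; Neumann datum at x = 2/3 contributes the boundary term).
Substituting f(x) = -3*x - 1, the right-hand side is ∫_0^2/3 (-3*x - 1) v dx − v(2/3).


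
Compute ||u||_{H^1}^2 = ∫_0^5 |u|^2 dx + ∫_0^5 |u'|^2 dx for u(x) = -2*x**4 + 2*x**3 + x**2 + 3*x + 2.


||u||_{H^1}^2 = 116867365/126

The H^1 norm (squared) on an interval (0, L) is
  ||u||_{H^1}^2 = ∫_0^L u(x)^2 dx + ∫_0^L u'(x)^2 dx.
Compute u'(x) = -8*x**3 + 6*x**2 + 2*x + 3.
Then u(x)^2 = 4*x**8 - 8*x**7 - 8*x**5 + 5*x**4 + 14*x**3 + 13*x**2 + 12*x + 4 and u'(x)^2 = 64*x**6 - 96*x**5 + 4*x**4 - 24*x**3 + 40*x**2 + 12*x + 9.
Integrate each monomial from 0 to 5 using ∫_0^5 c·x^n dx = c·5^(n+1)/(n+1):
  ∫_0^5 u(x)^2 dx = ∫_0^5 (4*x^8 - 8*x^7 - 8*x^5 + 5*x^4 + 14*x^3 + 13*x^2 + 12*x + 4) dx. Term by term:
    ∫_0^5 4*x^8 dx = 7812500/9;  ∫_0^5 -8*x^7 dx = -390625;  ∫_0^5 -8*x^5 dx = -62500/3;
    ∫_0^5 5*x^4 dx = 3125;  ∫_0^5 14*x^3 dx = 4375/2;  ∫_0^5 13*x^2 dx = 1625/3;
    ∫_0^5 12*x dx = 150;  ∫_0^5 4 dx = 20.
  Sum: 7812500/9 − 390625 − 62500/3 + 3125 + 4375/2 + 1625/3 + 150 + 20 = 8327185/18.
  ∫_0^5 u'(x)^2 dx = ∫_0^5 (64*x^6 - 96*x^5 + 4*x^4 - 24*x^3 + 40*x^2 + 12*x + 9) dx. Term by term:
    ∫_0^5 64*x^6 dx = 5000000/7;  ∫_0^5 -96*x^5 dx = -250000;  ∫_0^5 4*x^4 dx = 2500;
    ∫_0^5 -24*x^3 dx = -3750;  ∫_0^5 40*x^2 dx = 5000/3;  ∫_0^5 12*x dx = 150;
    ∫_0^5 9 dx = 45.
  Sum: 5000000/7 − 250000 + 2500 − 3750 + 5000/3 + 150 + 45 = 9762845/21.
Adding: ||u||_{H^1}^2 = 8327185/18 + 9762845/21 = 116867365/126.


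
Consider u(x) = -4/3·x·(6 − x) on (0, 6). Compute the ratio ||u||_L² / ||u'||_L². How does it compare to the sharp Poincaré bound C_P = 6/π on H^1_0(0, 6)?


||u||_L² / ||u'||_L² = 3*sqrt(10)/5 < C_P = 6/π.

u(x) = -4/3·x·(6 − x), so u'(x) = 8*x/3 - 8.
u(x) = -4/3·x·(6 − x) vanishes at x = 0 and x = 6, so u ∈ H^1_0(0, 6). Differentiate via the product rule and integrate the resulting polynomials term by term.
  ∫_0^6 u² dx = ∫_0^6 (16*x^4/9 - 64*x^3/3 + 64*x^2) dx. Term by term:
    ∫_0^6 16*x^4/9 dx = 13824/5;  ∫_0^6 -64*x^3/3 dx = -6912;  ∫_0^6 64*x^2 dx = 4608.
  Sum: 13824/5 − 6912 + 4608 = 2304/5.
  ∫_0^6 (u')² dx = ∫_0^6 (64*x^2/9 - 128*x/3 + 64) dx. Term by term:
    ∫_0^6 64*x^2/9 dx = 512;  ∫_0^6 -128*x/3 dx = -768;  ∫_0^6 64 dx = 384.
  Sum: 512 − 768 + 384 = 128.
∫_0^6 u² dx = 2304/5, so ||u||_L² = 48*sqrt(5)/5.
∫_0^6 (u')² dx = 128, so ||u'||_L² = 8*sqrt(2).
Ratio ||u||_L² / ||u'||_L² = 3*sqrt(10)/5.
Sharp Poincaré constant on H^1_0(0, 6) is C_P = L/π = 6/π, achieved by sin(π/6·x).
A polynomial bump cannot attain the sharp Poincaré constant (only the first sine eigenfunction does), so the ratio is strictly less than C_P, consistent with ||u||_L² ≤ C_P ||u'||_L².


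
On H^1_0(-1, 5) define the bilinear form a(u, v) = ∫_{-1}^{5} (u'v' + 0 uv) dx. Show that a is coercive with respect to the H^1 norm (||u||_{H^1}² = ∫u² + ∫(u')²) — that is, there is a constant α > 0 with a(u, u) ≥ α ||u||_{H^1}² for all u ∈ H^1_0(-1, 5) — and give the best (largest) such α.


α = π^2/(π^2 + 36)

Coercivity of a(·,·) on H^1_0(-1, 5) means a(u, u) ≥ α ||u||_{H^1}² for every u ∈ H^1_0.
The interval has length L = 6, and Poincaré/coercivity depend only on L. Here a(u, u) = ∫(u')² + (0)·∫u².
Here c = 0, so a(u,u) = ∫(u')² alone. The condition a(u,u) ≥ α||u||_{H^1}² reads (1−α)∫(u')² ≥ (α−c)∫u². Any admissible α is ≤ 1 (rapidly oscillating u have ∫u²/∫(u')² → 0), and α = 1 would force 0 ≥ (1−c)∫u², impossible since c < 1; so 1−α > 0. By the sharp Poincaré inequality on H^1_0 of an interval of length L, ∫(u')² ≥ (π/L)²∫u² with equality for the first sine mode sin(π(x−x₀)/L) (x₀ the left endpoint), so the inequality holds for all u iff (1−α)(π/L)² ≥ α − c, i.e. α ≤ ((π/L)² + c)/((π/L)² + 1) = (1 + c(L/π)²)/(1 + (L/π)²). (Direct route, valid since c ≤ 0: Poincaré gives c∫u² ≥ c(L/π)²∫(u')², so a(u,u) ≥ (1 + c(L/π)²)∫(u')², while ||u||_{H^1}² ≤ (1 + (L/π)²)∫(u')²; dividing yields the same α.) With (π/L)² = π^2/36 and c = 0, the largest admissible constant is α = ((π/L)² + c)/((π/L)² + 1).
Simplifying, α = π^2/(π^2 + 36).


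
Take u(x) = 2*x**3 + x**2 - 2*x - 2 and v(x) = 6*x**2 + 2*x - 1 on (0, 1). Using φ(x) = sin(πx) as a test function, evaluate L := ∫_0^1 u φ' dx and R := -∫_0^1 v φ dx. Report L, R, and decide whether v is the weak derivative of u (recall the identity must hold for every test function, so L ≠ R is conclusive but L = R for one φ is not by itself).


LHS = -4/π + 24/π^3, RHS = -6/π + 24/π^3. No, v is not the weak derivative of u.

u(x) = 2*x**3 + x**2 - 2*x - 2, classical derivative u'(x) = 6*x**2 + 2*x - 2.
φ(x) = sin(πx), so φ'(x) = π*cos(π*x).
Note φ(0) = φ(1) = 0, so the boundary term u·φ vanishes.
LHS = ∫_0^1 u(x) φ'(x) dx = ∫_0^1 (2*π*x^3*cos(π*x) + π*x^2*cos(π*x) - 2*π*x*cos(π*x) - 2*π*cos(π*x)) dx. Term by term:
  ∫_0^1 -2*π*cos(π*x) dx = 0;  ∫_0^1 π*x^2*cos(π*x) dx = -2/π;  ∫_0^1 -2*π*x*cos(π*x) dx = 4/π;
  ∫_0^1 2*π*x^3*cos(π*x) dx = -6/π + 24/π^3.
Sum: 0 − 2/π + 4/π + -6/π + 24/π^3 = -4/π + 24/π^3.
So LHS = -4/π + 24/π^3.
∫_0^1 v(x) φ(x) dx = ∫_0^1 (6*x^2*sin(π*x) + 2*x*sin(π*x) - sin(π*x)) dx. Term by term:
  ∫_0^1 -sin(π*x) dx = -2/π;  ∫_0^1 2*x*sin(π*x) dx = 2/π;  ∫_0^1 6*x^2*sin(π*x) dx = -24/π^3 + 6/π.
Sum: -2/π + 2/π + -24/π^3 + 6/π = -24/π^3 + 6/π.
So RHS = -∫_0^1 v(x) φ(x) dx = -6/π + 24/π^3.
LHS − RHS = 2/π ≠ 0, so the identity fails.
(For a valid weak derivative the identity must hold for EVERY test function, in particular this one. The failure shows v is NOT the weak derivative of u.)
Correct weak derivative would be u'(x) = 6*x**2 + 2*x - 2.


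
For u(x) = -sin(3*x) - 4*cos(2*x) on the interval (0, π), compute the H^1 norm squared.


||u||_{H^1(0,π)}^2 = 48 + 45*π

u'(x) = 8*sin(2*x) - 3*cos(3*x).
Expand u² and (u')² and integrate term by term on (0, π), using: for integers n ≥ 1, ∫_0^π sin²(nx) dx = ∫_0^π cos²(nx) dx = π/2; for n ≠ n', ∫_0^π sin(nx)sin(n'x) dx = ∫_0^π cos(nx)cos(n'x) dx = 0; and by product-to-sum, ∫_0^π sin(nx)cos(n'x) dx = ½∫_0^π [sin((n+n')x) + sin((n−n')x)] dx, which is 0 when n+n' is even and 2n/(n²−n'²) when n+n' is odd (it need not vanish on (0, π)).
  u² squared terms: (-1)²·∫sin(3x)² dx = 1·π/2 = π/2;  (-4)²·∫cos(2x)² dx = 16·π/2 = 8*π.
  u² cross terms: 2·(-1)·(-4)·∫sin(3x)·cos(2x) dx = 8·(6/5) = 48/5.
  So ∫_0^π u² dx = π/2 + 8*π + 48/5 = 48/5 + 17*π/2.
  (u')² squared terms: (-3)²·∫cos(3x)² dx = 9·π/2 = 9*π/2;  (8)²·∫sin(2x)² dx = 64·π/2 = 32*π.
  (u')² cross terms: 2·(-3)·(8)·∫cos(3x)·sin(2x) dx = -48·(-4/5) = 192/5.
  So ∫_0^π (u')² dx = 9*π/2 + 32*π + 192/5 = 192/5 + 73*π/2.
||u||_{H^1}^2 = (48/5 + 17*π/2) + (192/5 + 73*π/2) = 48 + 45*π.


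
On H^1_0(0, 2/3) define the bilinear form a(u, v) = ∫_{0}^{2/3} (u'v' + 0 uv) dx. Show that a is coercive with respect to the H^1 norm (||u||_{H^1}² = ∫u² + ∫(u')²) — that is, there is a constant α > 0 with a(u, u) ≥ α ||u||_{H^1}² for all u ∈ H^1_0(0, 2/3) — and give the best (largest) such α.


α = 9*π^2/(4 + 9*π^2)

Coercivity of a(·,·) on H^1_0(0, 2/3) means a(u, u) ≥ α ||u||_{H^1}² for every u ∈ H^1_0.
The interval has length L = 2/3, and Poincaré/coercivity depend only on L. Here a(u, u) = ∫(u')² + (0)·∫u².
Here c = 0, so a(u,u) = ∫(u')² alone. The condition a(u,u) ≥ α||u||_{H^1}² reads (1−α)∫(u')² ≥ (α−c)∫u². Any admissible α is ≤ 1 (rapidly oscillating u have ∫u²/∫(u')² → 0), and α = 1 would force 0 ≥ (1−c)∫u², impossible since c < 1; so 1−α > 0. By the sharp Poincaré inequality on H^1_0 of an interval of length L, ∫(u')² ≥ (π/L)²∫u² with equality for the first sine mode sin(π(x−x₀)/L) (x₀ the left endpoint), so the inequality holds for all u iff (1−α)(π/L)² ≥ α − c, i.e. α ≤ ((π/L)² + c)/((π/L)² + 1) = (1 + c(L/π)²)/(1 + (L/π)²). (Direct route, valid since c ≤ 0: Poincaré gives c∫u² ≥ c(L/π)²∫(u')², so a(u,u) ≥ (1 + c(L/π)²)∫(u')², while ||u||_{H^1}² ≤ (1 + (L/π)²)∫(u')²; dividing yields the same α.) With (π/L)² = 9*π^2/4 and c = 0, the largest admissible constant is α = ((π/L)² + c)/((π/L)² + 1).
Simplifying, α = 9*π^2/(4 + 9*π^2).


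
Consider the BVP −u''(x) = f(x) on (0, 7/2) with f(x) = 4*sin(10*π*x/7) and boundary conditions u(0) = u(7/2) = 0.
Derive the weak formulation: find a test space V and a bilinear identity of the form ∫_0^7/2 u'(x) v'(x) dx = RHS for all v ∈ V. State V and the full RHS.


V = H^1_0(0, 7/2) (so v(0) = v(7/2) = 0); weak form: ∫_0^7/2 u'v' dx = ∫_0^7/2 (4*sin(10*π*x/7)) v dx for all v ∈ V.

Multiply both sides by a test function v and integrate from 0 to 7/2:
  ∫_0^7/2 −u''(x) v(x) dx = ∫_0^7/2 f(x) v(x) dx.
Integrate the LHS by parts once:
  ∫_0^7/2 −u'' v dx = −[u'(x) v(x)]_0^7/2 + ∫_0^7/2 u'(x) v'(x) dx.
Thus ∫_0^7/2 u'(x) v'(x) dx = ∫_0^7/2 f(x) v(x) dx + [u'(x) v(x)]_0^7/2.
Choose V so that boundary terms are either known or forced to vanish.
u is Dirichlet: u(0) = u(7/2) = 0. Let V = H^1_0(0, 7/2); then v(0) = v(7/2) = 0, and [u' v]_0^7/2 = 0.
Weak formulation: find u (satisfying any essential BC) such that ∫_0^7/2 u'(x) v'(x) dx = ∫_0^7/2 f v dx for all v ∈ V.
Substituting f(x) = 4*sin(10*π*x/7), the right-hand side is ∫_0^7/2 (4*sin(10*π*x/7)) v dx.


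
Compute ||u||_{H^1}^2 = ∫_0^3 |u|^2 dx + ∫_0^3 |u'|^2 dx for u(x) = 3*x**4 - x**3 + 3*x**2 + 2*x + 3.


||u||_{H^1}^2 = 9408309/140

The H^1 norm (squared) on an interval (0, L) is
  ||u||_{H^1}^2 = ∫_0^L u(x)^2 dx + ∫_0^L u'(x)^2 dx.
Compute u'(x) = 12*x**3 - 3*x**2 + 6*x + 2.
Then u(x)^2 = 9*x**8 - 6*x**7 + 19*x**6 + 6*x**5 + 23*x**4 + 6*x**3 + 22*x**2 + 12*x + 9 and u'(x)^2 = 144*x**6 - 72*x**5 + 153*x**4 + 12*x**3 + 24*x**2 + 24*x + 4.
Integrate each monomial from 0 to 3 using ∫_0^3 c·x^n dx = c·3^(n+1)/(n+1):
  ∫_0^3 u(x)^2 dx = ∫_0^3 (9*x^8 - 6*x^7 + 19*x^6 + 6*x^5 + 23*x^4 + 6*x^3 + 22*x^2 + 12*x + 9) dx. Term by term:
    ∫_0^3 9*x^8 dx = 19683;  ∫_0^3 -6*x^7 dx = -19683/4;  ∫_0^3 19*x^6 dx = 41553/7;
    ∫_0^3 6*x^5 dx = 729;  ∫_0^3 23*x^4 dx = 5589/5;  ∫_0^3 6*x^3 dx = 243/2;
    ∫_0^3 22*x^2 dx = 198;  ∫_0^3 12*x dx = 54;  ∫_0^3 9 dx = 27.
  Sum: 19683 − 19683/4 + 41553/7 + 729 + 5589/5 + 243/2 + 198 + 54 + 27 = 3212397/140.
  ∫_0^3 u'(x)^2 dx = ∫_0^3 (144*x^6 - 72*x^5 + 153*x^4 + 12*x^3 + 24*x^2 + 24*x + 4) dx. Term by term:
    ∫_0^3 144*x^6 dx = 314928/7;  ∫_0^3 -72*x^5 dx = -8748;  ∫_0^3 153*x^4 dx = 37179/5;
    ∫_0^3 12*x^3 dx = 243;  ∫_0^3 24*x^2 dx = 216;  ∫_0^3 24*x dx = 108;
    ∫_0^3 4 dx = 12.
  Sum: 314928/7 − 8748 + 37179/5 + 243 + 216 + 108 + 12 = 1548978/35.
Adding: ||u||_{H^1}^2 = 3212397/140 + 1548978/35 = 9408309/140.


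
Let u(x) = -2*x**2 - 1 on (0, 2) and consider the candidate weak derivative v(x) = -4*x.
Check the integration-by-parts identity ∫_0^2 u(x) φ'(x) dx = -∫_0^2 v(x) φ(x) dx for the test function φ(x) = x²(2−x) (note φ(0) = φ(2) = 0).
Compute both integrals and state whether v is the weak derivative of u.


LHS = 32/5, RHS = 32/5. Yes, v = u' weakly.

u(x) = -2*x**2 - 1, classical derivative u'(x) = -4*x.
φ(x) = x²(2−x), so φ'(x) = x*(4 - 3*x).
Note φ(0) = φ(2) = 0, so the boundary term u·φ vanishes.
LHS = ∫_0^2 u(x) φ'(x) dx = ∫_0^2 (6*x^4 - 8*x^3 + 3*x^2 - 4*x) dx. Term by term:
  ∫_0^2 6*x^4 dx = 192/5;  ∫_0^2 -8*x^3 dx = -32;  ∫_0^2 3*x^2 dx = 8;
  ∫_0^2 -4*x dx = -8.
Sum: 192/5 − 32 + 8 − 8 = 32/5.
So LHS = 32/5.
∫_0^2 v(x) φ(x) dx = ∫_0^2 (4*x^4 - 8*x^3) dx. Term by term:
  ∫_0^2 4*x^4 dx = 128/5;  ∫_0^2 -8*x^3 dx = -32.
Sum: 128/5 − 32 = -32/5.
So RHS = -∫_0^2 v(x) φ(x) dx = 32/5.
LHS = RHS, so the identity holds for this test φ.
Moreover u is smooth here and v(x) = u'(x) = -4*x pointwise, so the identity holds for every test function. Hence v is the weak derivative of u.


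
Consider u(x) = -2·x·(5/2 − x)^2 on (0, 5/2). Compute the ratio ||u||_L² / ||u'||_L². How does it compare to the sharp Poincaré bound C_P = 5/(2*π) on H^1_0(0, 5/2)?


||u||_L² / ||u'||_L² = 5*sqrt(14)/28 < C_P = 5/(2*π).

u(x) = -2·x·(5/2 − x)^2, so u'(x) = (5 - 6*x)*(x - 5/2).
u(x) = -2·x·(5/2 − x)^2 vanishes at x = 0 and x = 5/2, so u ∈ H^1_0(0, 5/2). Differentiate via the product rule and integrate the resulting polynomials term by term.
  ∫_0^5/2 u² dx = ∫_0^5/2 (4*x^6 - 40*x^5 + 150*x^4 - 250*x^3 + 625*x^2/4) dx. Term by term:
    ∫_0^5/2 4*x^6 dx = 78125/224;  ∫_0^5/2 -40*x^5 dx = -78125/48;  ∫_0^5/2 150*x^4 dx = 46875/16;
    ∫_0^5/2 -250*x^3 dx = -78125/32;  ∫_0^5/2 625*x^2/4 dx = 78125/96.
  Sum: 78125/224 − 78125/48 + 46875/16 − 78125/32 + 78125/96 = 15625/672.
  ∫_0^5/2 (u')² dx = ∫_0^5/2 (36*x^4 - 240*x^3 + 550*x^2 - 500*x + 625/4) dx. Term by term:
    ∫_0^5/2 36*x^4 dx = 5625/8;  ∫_0^5/2 -240*x^3 dx = -9375/4;  ∫_0^5/2 550*x^2 dx = 34375/12;
    ∫_0^5/2 -500*x dx = -3125/2;  ∫_0^5/2 625/4 dx = 3125/8.
  Sum: 5625/8 − 9375/4 + 34375/12 − 3125/2 + 3125/8 = 625/12.
∫_0^5/2 u² dx = 15625/672, so ||u||_L² = 125*sqrt(42)/168.
∫_0^5/2 (u')² dx = 625/12, so ||u'||_L² = 25*sqrt(3)/6.
Ratio ||u||_L² / ||u'||_L² = 5*sqrt(14)/28.
Sharp Poincaré constant on H^1_0(0, 5/2) is C_P = L/π = 5/(2*π), achieved by sin(2*π/5·x).
A polynomial bump cannot attain the sharp Poincaré constant (only the first sine eigenfunction does), so the ratio is strictly less than C_P, consistent with ||u||_L² ≤ C_P ||u'||_L².


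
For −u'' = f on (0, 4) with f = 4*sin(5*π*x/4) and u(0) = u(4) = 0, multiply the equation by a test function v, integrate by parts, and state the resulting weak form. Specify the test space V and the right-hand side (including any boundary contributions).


V = H^1_0(0, 4) (so v(0) = v(4) = 0); weak form: ∫_0^4 u'v' dx = ∫_0^4 (4*sin(5*π*x/4)) v dx for all v ∈ V.

Multiply both sides by a test function v and integrate from 0 to 4:
  ∫_0^4 −u''(x) v(x) dx = ∫_0^4 f(x) v(x) dx.
Integrate the LHS by parts once:
  ∫_0^4 −u'' v dx = −[u'(x) v(x)]_0^4 + ∫_0^4 u'(x) v'(x) dx.
Thus ∫_0^4 u'(x) v'(x) dx = ∫_0^4 f(x) v(x) dx + [u'(x) v(x)]_0^4.
Choose V so that boundary terms are either known or forced to vanish.
u is Dirichlet: u(0) = u(4) = 0. Let V = H^1_0(0, 4); then v(0) = v(4) = 0, and [u' v]_0^4 = 0.
Weak formulation: find u (satisfying any essential BC) such that ∫_0^4 u'(x) v'(x) dx = ∫_0^4 f v dx for all v ∈ V.
Substituting f(x) = 4*sin(5*π*x/4), the right-hand side is ∫_0^4 (4*sin(5*π*x/4)) v dx.


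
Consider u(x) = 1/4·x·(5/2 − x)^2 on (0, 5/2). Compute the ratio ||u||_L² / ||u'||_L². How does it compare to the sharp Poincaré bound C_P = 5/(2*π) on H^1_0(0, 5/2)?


||u||_L² / ||u'||_L² = 5*sqrt(14)/28 < C_P = 5/(2*π).

u(x) = 1/4·x·(5/2 − x)^2, so u'(x) = (2*x - 5)*(6*x - 5)/16.
u(x) = 1/4·x·(5/2 − x)^2 vanishes at x = 0 and x = 5/2, so u ∈ H^1_0(0, 5/2). Differentiate via the product rule and integrate the resulting polynomials term by term.
  ∫_0^5/2 u² dx = ∫_0^5/2 (x^6/16 - 5*x^5/8 + 75*x^4/32 - 125*x^3/32 + 625*x^2/256) dx. Term by term:
    ∫_0^5/2 x^6/16 dx = 78125/14336;  ∫_0^5/2 -5*x^5/8 dx = -78125/3072;  ∫_0^5/2 75*x^4/32 dx = 46875/1024;
    ∫_0^5/2 -125*x^3/32 dx = -78125/2048;  ∫_0^5/2 625*x^2/256 dx = 78125/6144.
  Sum: 78125/14336 − 78125/3072 + 46875/1024 − 78125/2048 + 78125/6144 = 15625/43008.
  ∫_0^5/2 (u')² dx = ∫_0^5/2 (9*x^4/16 - 15*x^3/4 + 275*x^2/32 - 125*x/16 + 625/256) dx. Term by term:
    ∫_0^5/2 9*x^4/16 dx = 5625/512;  ∫_0^5/2 -15*x^3/4 dx = -9375/256;  ∫_0^5/2 275*x^2/32 dx = 34375/768;
    ∫_0^5/2 -125*x/16 dx = -3125/128;  ∫_0^5/2 625/256 dx = 3125/512.
  Sum: 5625/512 − 9375/256 + 34375/768 − 3125/128 + 3125/512 = 625/768.
∫_0^5/2 u² dx = 15625/43008, so ||u||_L² = 125*sqrt(42)/1344.
∫_0^5/2 (u')² dx = 625/768, so ||u'||_L² = 25*sqrt(3)/48.
Ratio ||u||_L² / ||u'||_L² = 5*sqrt(14)/28.
Sharp Poincaré constant on H^1_0(0, 5/2) is C_P = L/π = 5/(2*π), achieved by sin(2*π/5·x).
A polynomial bump cannot attain the sharp Poincaré constant (only the first sine eigenfunction does), so the ratio is strictly less than C_P, consistent with ||u||_L² ≤ C_P ||u'||_L².


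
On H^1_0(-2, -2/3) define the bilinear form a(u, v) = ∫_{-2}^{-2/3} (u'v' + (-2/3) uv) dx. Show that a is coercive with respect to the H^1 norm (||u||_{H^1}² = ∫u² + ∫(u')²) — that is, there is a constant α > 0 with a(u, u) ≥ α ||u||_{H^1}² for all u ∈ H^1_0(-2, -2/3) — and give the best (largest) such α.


α = (-32 + 27*π^2)/(3*(16 + 9*π^2))

Coercivity of a(·,·) on H^1_0(-2, -2/3) means a(u, u) ≥ α ||u||_{H^1}² for every u ∈ H^1_0.
The interval has length L = 4/3, and Poincaré/coercivity depend only on L. Here a(u, u) = ∫(u')² + (-2/3)·∫u².
Here c = -2/3 < 0 with |c| < (π/L)² = 9*π^2/16, so coercivity still holds. The condition a(u,u) ≥ α||u||_{H^1}² reads (1−α)∫(u')² ≥ (α−c)∫u². Any admissible α is ≤ 1 (rapidly oscillating u have ∫u²/∫(u')² → 0), and α = 1 would force 0 ≥ (1−c)∫u², impossible since c < 1; so 1−α > 0. By the sharp Poincaré inequality on H^1_0 of an interval of length L, ∫(u')² ≥ (π/L)²∫u² with equality for the first sine mode sin(π(x−x₀)/L) (x₀ the left endpoint), so the inequality holds for all u iff (1−α)(π/L)² ≥ α − c, i.e. α ≤ ((π/L)² + c)/((π/L)² + 1) = (1 + c(L/π)²)/(1 + (L/π)²). (Direct route, valid since c ≤ 0: Poincaré gives c∫u² ≥ c(L/π)²∫(u')², so a(u,u) ≥ (1 + c(L/π)²)∫(u')², while ||u||_{H^1}² ≤ (1 + (L/π)²)∫(u')²; dividing yields the same α.) With (π/L)² = 9*π^2/16 and c = -2/3, the largest admissible constant is α = ((π/L)² + c)/((π/L)² + 1).
Simplifying, α = (-32 + 27*π^2)/(3*(16 + 9*π^2)).


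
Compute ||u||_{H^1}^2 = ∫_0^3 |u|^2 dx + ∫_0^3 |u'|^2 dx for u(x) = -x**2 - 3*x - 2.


||u||_{H^1}^2 = 4701/10

The H^1 norm (squared) on an interval (0, L) is
  ||u||_{H^1}^2 = ∫_0^L u(x)^2 dx + ∫_0^L u'(x)^2 dx.
Compute u'(x) = -2*x - 3.
Then u(x)^2 = x**4 + 6*x**3 + 13*x**2 + 12*x + 4 and u'(x)^2 = 4*x**2 + 12*x + 9.
Integrate each monomial from 0 to 3 using ∫_0^3 c·x^n dx = c·3^(n+1)/(n+1):
  ∫_0^3 u(x)^2 dx = ∫_0^3 (x^4 + 6*x^3 + 13*x^2 + 12*x + 4) dx. Term by term:
    ∫_0^3 x^4 dx = 243/5;  ∫_0^3 6*x^3 dx = 243/2;  ∫_0^3 13*x^2 dx = 117;
    ∫_0^3 12*x dx = 54;  ∫_0^3 4 dx = 12.
  Sum: 243/5 + 243/2 + 117 + 54 + 12 = 3531/10.
  ∫_0^3 u'(x)^2 dx = ∫_0^3 (4*x^2 + 12*x + 9) dx. Term by term:
    ∫_0^3 4*x^2 dx = 36;  ∫_0^3 12*x dx = 54;  ∫_0^3 9 dx = 27.
  Sum: 36 + 54 + 27 = 117.
Adding: ||u||_{H^1}^2 = 3531/10 + 117 = 4701/10.


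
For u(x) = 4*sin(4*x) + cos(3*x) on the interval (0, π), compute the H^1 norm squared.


||u||_{H^1(0,π)}^2 = 640/7 + 141*π

u'(x) = -3*sin(3*x) + 16*cos(4*x).
Expand u² and (u')² and integrate term by term on (0, π), using: for integers n ≥ 1, ∫_0^π sin²(nx) dx = ∫_0^π cos²(nx) dx = π/2; for n ≠ n', ∫_0^π sin(nx)sin(n'x) dx = ∫_0^π cos(nx)cos(n'x) dx = 0; and by product-to-sum, ∫_0^π sin(nx)cos(n'x) dx = ½∫_0^π [sin((n+n')x) + sin((n−n')x)] dx, which is 0 when n+n' is even and 2n/(n²−n'²) when n+n' is odd (it need not vanish on (0, π)).
  u² squared terms: (4)²·∫sin(4x)² dx = 16·π/2 = 8*π;  (1)²·∫cos(3x)² dx = 1·π/2 = π/2.
  u² cross terms: 2·(4)·(1)·∫sin(4x)·cos(3x) dx = 8·(8/7) = 64/7.
  So ∫_0^π u² dx = 8*π + π/2 + 64/7 = 64/7 + 17*π/2.
  (u')² squared terms: (-3)²·∫sin(3x)² dx = 9·π/2 = 9*π/2;  (16)²·∫cos(4x)² dx = 256·π/2 = 128*π.
  (u')² cross terms: 2·(-3)·(16)·∫sin(3x)·cos(4x) dx = -96·(-6/7) = 576/7.
  So ∫_0^π (u')² dx = 9*π/2 + 128*π + 576/7 = 576/7 + 265*π/2.
||u||_{H^1}^2 = (64/7 + 17*π/2) + (576/7 + 265*π/2) = 640/7 + 141*π.
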